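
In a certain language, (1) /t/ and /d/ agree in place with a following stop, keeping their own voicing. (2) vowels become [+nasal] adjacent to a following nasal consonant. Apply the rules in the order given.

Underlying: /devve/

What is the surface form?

Rule 1: no segment meets the rule's conditions; no change.
After rule 1: devve
Rule 2: no segment meets the rule's conditions; no change.

[devve]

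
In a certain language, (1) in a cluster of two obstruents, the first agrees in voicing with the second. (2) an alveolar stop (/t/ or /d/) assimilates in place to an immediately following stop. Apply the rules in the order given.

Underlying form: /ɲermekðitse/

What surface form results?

Rule 1: /k/ before /ð/ (voiced) → [g]
After rule 1: ɲermegðitse
Rule 2: no segment meets the rule's conditions; no change.

[ɲermegðitse]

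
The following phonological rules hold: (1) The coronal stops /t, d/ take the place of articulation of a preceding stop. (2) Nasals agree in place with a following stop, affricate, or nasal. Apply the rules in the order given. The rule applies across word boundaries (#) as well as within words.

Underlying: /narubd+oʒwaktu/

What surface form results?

[narubb+oʒwakku]

Rule 1: /d/ after /b/ (labial) → [b]
Rule 1: /t/ after /k/ (velar) → [k]
After rule 1: narubb+oʒwakku
Rule 2: no segment meets the rule's conditions; no change.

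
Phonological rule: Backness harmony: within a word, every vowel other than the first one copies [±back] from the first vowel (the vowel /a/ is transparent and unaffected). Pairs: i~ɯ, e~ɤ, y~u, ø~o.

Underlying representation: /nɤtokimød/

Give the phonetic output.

[nɤtokɯmod]

/i/ harmonizes with /ɤ/ ([+back]) → [ɯ]
/ø/ harmonizes with /ɤ/ ([+back]) → [o]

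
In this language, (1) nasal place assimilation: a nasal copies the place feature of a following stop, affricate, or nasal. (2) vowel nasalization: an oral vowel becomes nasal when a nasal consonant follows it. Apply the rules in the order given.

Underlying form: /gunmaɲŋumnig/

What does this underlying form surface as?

Rule 1: /n/ before /m/ (labial) → [m]
Rule 1: /ɲ/ before /ŋ/ (velar) → [ŋ]
Rule 1: /m/ before /n/ (alveolar) → [n]
After rule 1: gummaŋŋunnig
Rule 2: /u/ before nasal /m/ → [ũ]
Rule 2: /a/ before nasal /ŋ/ → [ã]
Rule 2: /u/ before nasal /n/ → [ũ]

[gũmmãŋŋũnnig]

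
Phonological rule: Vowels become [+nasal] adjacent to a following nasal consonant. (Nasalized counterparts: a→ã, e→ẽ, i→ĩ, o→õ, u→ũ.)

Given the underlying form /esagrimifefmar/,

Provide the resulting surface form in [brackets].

/i/ before nasal /m/ → [ĩ]

[esagrĩmifefmar]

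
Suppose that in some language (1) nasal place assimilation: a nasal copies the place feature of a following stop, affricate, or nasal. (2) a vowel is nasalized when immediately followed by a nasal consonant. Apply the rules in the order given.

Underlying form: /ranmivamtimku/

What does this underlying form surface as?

[rãmmivãntĩŋku]

Rule 1: /n/ before /m/ (labial) → [m]
Rule 1: /m/ before /t/ (alveolar) → [n]
Rule 1: /m/ before /k/ (velar) → [ŋ]
After rule 1: rammivantiŋku
Rule 2: /a/ before nasal /m/ → [ã]
Rule 2: /a/ before nasal /n/ → [ã]
Rule 2: /i/ before nasal /ŋ/ → [ĩ]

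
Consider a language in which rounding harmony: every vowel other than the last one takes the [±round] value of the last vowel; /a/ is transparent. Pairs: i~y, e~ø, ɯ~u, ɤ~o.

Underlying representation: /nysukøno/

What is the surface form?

[nysukøno]

no segment meets the rule's conditions; no change.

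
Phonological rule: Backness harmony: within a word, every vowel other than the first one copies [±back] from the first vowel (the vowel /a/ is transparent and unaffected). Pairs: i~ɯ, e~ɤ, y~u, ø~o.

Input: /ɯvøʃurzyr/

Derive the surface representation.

[ɯvoʃurzur]

/ø/ harmonizes with /ɯ/ ([+back]) → [o]
/y/ harmonizes with /ɯ/ ([+back]) → [u]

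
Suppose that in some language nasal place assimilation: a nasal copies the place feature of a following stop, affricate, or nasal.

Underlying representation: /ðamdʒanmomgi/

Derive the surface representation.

/m/ before /dʒ/ (palatal) → [ɲ]
/n/ before /m/ (labial) → [m]
/m/ before /g/ (velar) → [ŋ]

[ðaɲdʒammoŋgi]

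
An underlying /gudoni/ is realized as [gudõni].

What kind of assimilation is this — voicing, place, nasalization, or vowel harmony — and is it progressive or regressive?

nasalization, regressive

/o/→[õ].
Each target copies a feature from the following segment, so the direction is regressive.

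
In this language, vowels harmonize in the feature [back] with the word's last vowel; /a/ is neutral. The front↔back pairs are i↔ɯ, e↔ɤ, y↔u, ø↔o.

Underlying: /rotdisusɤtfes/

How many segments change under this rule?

/o/ harmonizes with /e/ ([-back]) → [ø]
/u/ harmonizes with /e/ ([-back]) → [y]
/ɤ/ harmonizes with /e/ ([-back]) → [e]
3 segments change.

3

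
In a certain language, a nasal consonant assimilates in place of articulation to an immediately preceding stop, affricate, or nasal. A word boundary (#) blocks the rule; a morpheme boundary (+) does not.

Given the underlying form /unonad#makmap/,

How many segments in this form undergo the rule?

/m/ after /k/ (velar) → [ŋ]
1 segment changes.

1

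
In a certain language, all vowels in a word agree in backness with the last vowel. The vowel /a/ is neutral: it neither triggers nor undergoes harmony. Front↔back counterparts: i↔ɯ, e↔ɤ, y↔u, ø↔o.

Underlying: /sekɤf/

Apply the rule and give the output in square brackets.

/e/ harmonizes with /ɤ/ ([+back]) → [ɤ]

[sɤkɤf]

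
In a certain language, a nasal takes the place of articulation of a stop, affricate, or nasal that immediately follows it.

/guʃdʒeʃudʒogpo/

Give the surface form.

[guʃdʒeʃudʒogpo]

no segment meets the rule's conditions; no change.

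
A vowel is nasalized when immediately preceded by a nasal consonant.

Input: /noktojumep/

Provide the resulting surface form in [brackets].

/o/ after nasal /n/ → [õ]
/e/ after nasal /m/ → [ẽ]

[nõktojumẽp]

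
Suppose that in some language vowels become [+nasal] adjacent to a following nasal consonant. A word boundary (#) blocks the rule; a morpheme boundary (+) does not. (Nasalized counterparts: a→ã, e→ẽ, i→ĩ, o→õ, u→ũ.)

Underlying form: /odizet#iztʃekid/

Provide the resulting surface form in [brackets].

[odizet#iztʃekid]

no segment meets the rule's conditions; no change.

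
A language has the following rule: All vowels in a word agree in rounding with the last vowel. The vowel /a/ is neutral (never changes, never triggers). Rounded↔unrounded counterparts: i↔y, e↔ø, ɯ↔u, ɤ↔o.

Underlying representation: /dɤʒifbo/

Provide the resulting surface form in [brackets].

/ɤ/ harmonizes with /o/ ([+round]) → [o]
/i/ harmonizes with /o/ ([+round]) → [y]

[doʒyfbo]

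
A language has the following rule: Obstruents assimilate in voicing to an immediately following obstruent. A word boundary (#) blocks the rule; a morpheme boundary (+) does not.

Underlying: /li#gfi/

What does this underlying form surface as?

/g/ before /f/ (voiceless) → [k]

[li#kfi]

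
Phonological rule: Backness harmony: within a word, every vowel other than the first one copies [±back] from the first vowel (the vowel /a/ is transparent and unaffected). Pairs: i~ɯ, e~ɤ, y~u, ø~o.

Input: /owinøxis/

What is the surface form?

/i/ harmonizes with /o/ ([+back]) → [ɯ]
/ø/ harmonizes with /o/ ([+back]) → [o]
/i/ harmonizes with /o/ ([+back]) → [ɯ]

[owɯnoxɯs]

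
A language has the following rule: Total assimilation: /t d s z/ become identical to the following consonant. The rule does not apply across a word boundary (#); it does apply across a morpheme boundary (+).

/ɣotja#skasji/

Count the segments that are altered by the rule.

/t/ before /j/ → [j] (total assimilation)
/s/ before /k/ → [k] (total assimilation)
/s/ before /j/ → [j] (total assimilation)
3 segments change.

3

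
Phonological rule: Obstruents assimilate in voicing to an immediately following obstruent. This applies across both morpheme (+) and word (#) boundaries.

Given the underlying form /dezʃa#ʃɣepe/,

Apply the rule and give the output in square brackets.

[desʃa#ʒɣepe]

/z/ before /ʃ/ (voiceless) → [s]
/ʃ/ before /ɣ/ (voiced) → [ʒ]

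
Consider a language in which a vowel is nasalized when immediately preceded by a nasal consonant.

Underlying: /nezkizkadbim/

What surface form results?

[nẽzkizkadbim]

/e/ after nasal /n/ → [ẽ]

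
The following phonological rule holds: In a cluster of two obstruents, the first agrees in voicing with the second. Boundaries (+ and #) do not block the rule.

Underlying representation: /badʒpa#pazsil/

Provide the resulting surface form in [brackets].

/dʒ/ before /p/ (voiceless) → [tʃ]
/z/ before /s/ (voiceless) → [s]

[batʃpa#passil]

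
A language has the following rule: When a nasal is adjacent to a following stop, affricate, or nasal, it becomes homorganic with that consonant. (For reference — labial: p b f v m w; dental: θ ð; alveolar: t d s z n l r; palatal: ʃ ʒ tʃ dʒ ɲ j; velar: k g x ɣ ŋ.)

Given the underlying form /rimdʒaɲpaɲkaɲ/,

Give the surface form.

[riɲdʒampaŋkaɲ]

/m/ before /dʒ/ (palatal) → [ɲ]
/ɲ/ before /p/ (labial) → [m]
/ɲ/ before /k/ (velar) → [ŋ]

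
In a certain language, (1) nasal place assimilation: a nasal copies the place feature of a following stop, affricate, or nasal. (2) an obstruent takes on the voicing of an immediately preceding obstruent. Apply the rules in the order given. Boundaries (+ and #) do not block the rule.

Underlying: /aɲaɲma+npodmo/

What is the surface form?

[aɲamma+mpodmo]

Rule 1: /ɲ/ before /m/ (labial) → [m]
Rule 1: /n/ before /p/ (labial) → [m]
After rule 1: aɲamma+mpodmo
Rule 2: no segment meets the rule's conditions; no change.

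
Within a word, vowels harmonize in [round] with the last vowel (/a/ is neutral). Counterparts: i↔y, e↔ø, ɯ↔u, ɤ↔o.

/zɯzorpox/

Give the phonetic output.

/ɯ/ harmonizes with /o/ ([+round]) → [u]

[zuzorpox]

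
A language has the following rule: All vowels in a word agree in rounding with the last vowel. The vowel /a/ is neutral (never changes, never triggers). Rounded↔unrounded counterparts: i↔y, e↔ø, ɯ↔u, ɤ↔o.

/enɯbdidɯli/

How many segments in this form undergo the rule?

0

No segment meets the rule's conditions.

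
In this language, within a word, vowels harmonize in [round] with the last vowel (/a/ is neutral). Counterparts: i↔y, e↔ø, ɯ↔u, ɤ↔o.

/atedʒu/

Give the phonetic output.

[atødʒu]

/e/ harmonizes with /u/ ([+round]) → [ø]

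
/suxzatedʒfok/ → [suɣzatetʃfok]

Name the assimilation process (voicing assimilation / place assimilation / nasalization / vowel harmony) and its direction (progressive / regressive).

/x/→[ɣ] /dʒ/→[tʃ].
Each target copies a feature from the following segment, so the direction is regressive.

voicing assimilation, regressive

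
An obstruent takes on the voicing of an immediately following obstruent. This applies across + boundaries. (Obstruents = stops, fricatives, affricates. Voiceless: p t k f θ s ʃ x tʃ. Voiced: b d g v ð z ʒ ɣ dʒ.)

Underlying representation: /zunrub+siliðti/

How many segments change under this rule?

2

/b/ before /s/ (voiceless) → [p]
/ð/ before /t/ (voiceless) → [θ]
2 segments change.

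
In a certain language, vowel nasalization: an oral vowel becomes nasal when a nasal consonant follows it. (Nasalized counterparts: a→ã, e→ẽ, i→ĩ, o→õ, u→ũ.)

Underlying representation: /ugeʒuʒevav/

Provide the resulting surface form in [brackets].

no segment meets the rule's conditions; no change.

[ugeʒuʒevav]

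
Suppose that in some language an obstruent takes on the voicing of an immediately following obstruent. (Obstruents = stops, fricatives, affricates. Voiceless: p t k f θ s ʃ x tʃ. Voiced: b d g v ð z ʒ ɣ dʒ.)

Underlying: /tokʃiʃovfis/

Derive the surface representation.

/v/ before /f/ (voiceless) → [f]

[tokʃiʃoffis]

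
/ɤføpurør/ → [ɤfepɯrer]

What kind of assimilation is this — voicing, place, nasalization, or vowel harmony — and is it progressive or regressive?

/ø/→[e] /u/→[ɯ] /ø/→[e].
Vowels agree with the first vowel, so the harmony is progressive.

vowel harmony, progressive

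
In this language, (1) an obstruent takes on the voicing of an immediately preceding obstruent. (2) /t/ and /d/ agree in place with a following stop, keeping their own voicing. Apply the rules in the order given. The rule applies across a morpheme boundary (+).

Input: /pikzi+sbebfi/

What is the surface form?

Rule 1: /z/ after /k/ (voiceless) → [s]
Rule 1: /b/ after /s/ (voiceless) → [p]
Rule 1: /f/ after /b/ (voiced) → [v]
After rule 1: piksi+spebvi
Rule 2: no segment meets the rule's conditions; no change.

[piksi+spebvi]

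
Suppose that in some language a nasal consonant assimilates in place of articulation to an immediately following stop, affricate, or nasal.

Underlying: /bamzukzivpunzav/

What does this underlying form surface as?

no segment meets the rule's conditions; no change.

[bamzukzivpunzav]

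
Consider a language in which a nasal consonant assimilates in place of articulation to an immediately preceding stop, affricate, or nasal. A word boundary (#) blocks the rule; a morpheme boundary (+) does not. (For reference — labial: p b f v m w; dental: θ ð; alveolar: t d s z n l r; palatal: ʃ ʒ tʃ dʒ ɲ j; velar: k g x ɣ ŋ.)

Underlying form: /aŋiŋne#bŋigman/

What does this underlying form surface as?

[aŋiŋŋe#bmigŋan]

/n/ after /ŋ/ (velar) → [ŋ]
/ŋ/ after /b/ (labial) → [m]
/m/ after /g/ (velar) → [ŋ]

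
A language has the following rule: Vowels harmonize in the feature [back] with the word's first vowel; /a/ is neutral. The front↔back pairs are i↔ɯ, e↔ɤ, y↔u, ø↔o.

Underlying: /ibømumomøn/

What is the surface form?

[ibømymømøn]

/u/ harmonizes with /i/ ([-back]) → [y]
/o/ harmonizes with /i/ ([-back]) → [ø]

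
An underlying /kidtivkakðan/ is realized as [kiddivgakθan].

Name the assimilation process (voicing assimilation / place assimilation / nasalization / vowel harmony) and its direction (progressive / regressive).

voicing assimilation, progressive

/t/→[d] /k/→[g] /ð/→[θ].
Each target copies a feature from the preceding segment, so the direction is progressive.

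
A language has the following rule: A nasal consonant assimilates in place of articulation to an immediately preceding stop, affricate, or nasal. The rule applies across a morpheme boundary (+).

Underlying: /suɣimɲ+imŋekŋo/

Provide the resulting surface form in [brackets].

[suɣimm+immekŋo]

/ɲ/ after /m/ (labial) → [m]
/ŋ/ after /m/ (labial) → [m]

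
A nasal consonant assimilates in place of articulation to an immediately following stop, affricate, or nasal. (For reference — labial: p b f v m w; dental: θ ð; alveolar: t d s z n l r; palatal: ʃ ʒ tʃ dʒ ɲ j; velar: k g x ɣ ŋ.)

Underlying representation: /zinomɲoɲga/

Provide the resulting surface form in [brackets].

[zinoɲɲoŋga]

/m/ before /ɲ/ (palatal) → [ɲ]
/ɲ/ before /g/ (velar) → [ŋ]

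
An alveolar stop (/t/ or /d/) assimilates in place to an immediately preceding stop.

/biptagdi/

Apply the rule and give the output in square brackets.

/t/ after /p/ (labial) → [p]
/d/ after /g/ (velar) → [g]

[bippaggi]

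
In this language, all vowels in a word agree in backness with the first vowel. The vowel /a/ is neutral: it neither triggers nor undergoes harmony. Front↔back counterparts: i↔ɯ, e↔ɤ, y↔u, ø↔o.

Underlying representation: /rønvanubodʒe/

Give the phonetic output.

[rønvanybødʒe]

/u/ harmonizes with /ø/ ([-back]) → [y]
/o/ harmonizes with /ø/ ([-back]) → [ø]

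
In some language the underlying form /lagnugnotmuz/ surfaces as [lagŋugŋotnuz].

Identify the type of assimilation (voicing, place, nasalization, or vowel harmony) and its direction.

/n/→[ŋ] /n/→[ŋ] /m/→[n].
Each target copies a feature from the preceding segment, so the direction is progressive.

place assimilation, progressive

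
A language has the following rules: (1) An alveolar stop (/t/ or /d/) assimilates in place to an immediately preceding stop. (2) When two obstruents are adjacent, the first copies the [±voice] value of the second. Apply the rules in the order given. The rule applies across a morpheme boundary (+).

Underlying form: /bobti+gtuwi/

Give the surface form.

Rule 1: /t/ after /b/ (labial) → [p]
Rule 1: /t/ after /g/ (velar) → [k]
After rule 1: bobpi+gkuwi
Rule 2: /b/ before /p/ (voiceless) → [p]
Rule 2: /g/ before /k/ (voiceless) → [k]

[boppi+kkuwi]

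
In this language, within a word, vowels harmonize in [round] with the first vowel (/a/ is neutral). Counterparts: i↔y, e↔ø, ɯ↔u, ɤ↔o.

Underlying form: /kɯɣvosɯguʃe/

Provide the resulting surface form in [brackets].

/o/ harmonizes with /ɯ/ ([-round]) → [ɤ]
/u/ harmonizes with /ɯ/ ([-round]) → [ɯ]

[kɯɣvɤsɯgɯʃe]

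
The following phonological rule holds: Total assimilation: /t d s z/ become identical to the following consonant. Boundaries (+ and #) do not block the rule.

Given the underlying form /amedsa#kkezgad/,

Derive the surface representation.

[amessa#kkeggad]

/d/ before /s/ → [s] (total assimilation)
/z/ before /g/ → [g] (total assimilation)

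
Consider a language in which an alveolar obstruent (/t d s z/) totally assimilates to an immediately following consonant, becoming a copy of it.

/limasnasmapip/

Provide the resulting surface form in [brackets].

/s/ before /n/ → [n] (total assimilation)
/s/ before /m/ → [m] (total assimilation)

[limannammapip]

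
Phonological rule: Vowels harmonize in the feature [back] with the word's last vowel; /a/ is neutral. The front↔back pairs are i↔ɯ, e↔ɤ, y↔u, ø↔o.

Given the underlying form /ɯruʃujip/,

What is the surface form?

/ɯ/ harmonizes with /i/ ([-back]) → [i]
/u/ harmonizes with /i/ ([-back]) → [y]
/u/ harmonizes with /i/ ([-back]) → [y]

[iryʃyjip]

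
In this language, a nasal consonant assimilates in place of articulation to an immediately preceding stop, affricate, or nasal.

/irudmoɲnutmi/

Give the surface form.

[irudnoɲɲutni]

/m/ after /d/ (alveolar) → [n]
/n/ after /ɲ/ (palatal) → [ɲ]
/m/ after /t/ (alveolar) → [n]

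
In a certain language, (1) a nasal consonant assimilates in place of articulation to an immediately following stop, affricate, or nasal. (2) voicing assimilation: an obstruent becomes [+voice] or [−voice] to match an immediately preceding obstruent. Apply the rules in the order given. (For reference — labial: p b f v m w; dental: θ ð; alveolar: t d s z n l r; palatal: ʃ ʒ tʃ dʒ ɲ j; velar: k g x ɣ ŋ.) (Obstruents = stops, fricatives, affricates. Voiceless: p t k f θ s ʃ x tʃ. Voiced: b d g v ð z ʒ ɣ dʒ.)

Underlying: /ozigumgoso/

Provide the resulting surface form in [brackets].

Rule 1: /m/ before /g/ (velar) → [ŋ]
After rule 1: oziguŋgoso
Rule 2: no segment meets the rule's conditions; no change.

[oziguŋgoso]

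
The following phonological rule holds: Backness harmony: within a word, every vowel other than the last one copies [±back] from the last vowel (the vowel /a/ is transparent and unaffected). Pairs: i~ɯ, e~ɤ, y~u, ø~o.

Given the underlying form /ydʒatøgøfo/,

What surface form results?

[udʒatogofo]

/y/ harmonizes with /o/ ([+back]) → [u]
/ø/ harmonizes with /o/ ([+back]) → [o]
/ø/ harmonizes with /o/ ([+back]) → [o]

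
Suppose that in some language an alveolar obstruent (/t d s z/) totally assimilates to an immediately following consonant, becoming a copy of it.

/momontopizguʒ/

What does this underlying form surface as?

/z/ before /g/ → [g] (total assimilation)

[momontopigguʒ]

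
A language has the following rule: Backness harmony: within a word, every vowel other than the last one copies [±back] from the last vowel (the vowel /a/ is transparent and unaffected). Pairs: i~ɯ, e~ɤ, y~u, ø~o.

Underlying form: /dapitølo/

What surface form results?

[dapɯtolo]

/i/ harmonizes with /o/ ([+back]) → [ɯ]
/ø/ harmonizes with /o/ ([+back]) → [o]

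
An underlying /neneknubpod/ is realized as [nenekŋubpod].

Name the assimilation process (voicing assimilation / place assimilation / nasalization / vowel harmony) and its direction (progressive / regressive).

/n/→[ŋ].
Each target copies a feature from the preceding segment, so the direction is progressive.

place assimilation, progressive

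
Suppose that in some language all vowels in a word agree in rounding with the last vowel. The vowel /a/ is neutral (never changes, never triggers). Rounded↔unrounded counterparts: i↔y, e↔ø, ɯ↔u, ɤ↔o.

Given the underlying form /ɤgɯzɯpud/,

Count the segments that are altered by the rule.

/ɤ/ harmonizes with /u/ ([+round]) → [o]
/ɯ/ harmonizes with /u/ ([+round]) → [u]
/ɯ/ harmonizes with /u/ ([+round]) → [u]
3 segments change.

3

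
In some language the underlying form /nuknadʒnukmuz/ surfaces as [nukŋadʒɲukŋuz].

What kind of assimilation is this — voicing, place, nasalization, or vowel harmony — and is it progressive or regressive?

/n/→[ŋ] /n/→[ɲ] /m/→[ŋ].
Each target copies a feature from the preceding segment, so the direction is progressive.

place assimilation, progressive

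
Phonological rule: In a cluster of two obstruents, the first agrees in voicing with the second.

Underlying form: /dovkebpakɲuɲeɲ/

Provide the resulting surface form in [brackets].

[dofkeppakɲuɲeɲ]

/v/ before /k/ (voiceless) → [f]
/b/ before /p/ (voiceless) → [p]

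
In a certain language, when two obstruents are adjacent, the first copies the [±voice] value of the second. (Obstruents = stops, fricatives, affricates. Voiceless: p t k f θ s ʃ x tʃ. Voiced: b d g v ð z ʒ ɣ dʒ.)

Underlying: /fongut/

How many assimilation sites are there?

No segment meets the rule's conditions.

0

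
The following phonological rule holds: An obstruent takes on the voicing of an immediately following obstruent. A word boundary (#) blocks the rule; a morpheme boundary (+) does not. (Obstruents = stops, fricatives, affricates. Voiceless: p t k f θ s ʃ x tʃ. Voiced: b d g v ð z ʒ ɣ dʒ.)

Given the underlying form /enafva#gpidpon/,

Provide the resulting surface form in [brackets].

[enavva#kpitpon]

/f/ before /v/ (voiced) → [v]
/g/ before /p/ (voiceless) → [k]
/d/ before /p/ (voiceless) → [t]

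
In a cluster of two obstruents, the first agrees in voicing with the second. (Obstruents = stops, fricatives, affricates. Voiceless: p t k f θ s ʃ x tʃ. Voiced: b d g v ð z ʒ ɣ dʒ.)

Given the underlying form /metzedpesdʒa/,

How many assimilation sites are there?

3

/t/ before /z/ (voiced) → [d]
/d/ before /p/ (voiceless) → [t]
/s/ before /dʒ/ (voiced) → [z]
3 segments change.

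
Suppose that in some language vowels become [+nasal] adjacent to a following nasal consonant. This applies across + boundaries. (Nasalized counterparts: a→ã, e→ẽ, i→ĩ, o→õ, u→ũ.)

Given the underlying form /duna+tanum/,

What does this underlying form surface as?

[dũna+tãnũm]

/u/ before nasal /n/ → [ũ]
/a/ before nasal /n/ → [ã]
/u/ before nasal /m/ → [ũ]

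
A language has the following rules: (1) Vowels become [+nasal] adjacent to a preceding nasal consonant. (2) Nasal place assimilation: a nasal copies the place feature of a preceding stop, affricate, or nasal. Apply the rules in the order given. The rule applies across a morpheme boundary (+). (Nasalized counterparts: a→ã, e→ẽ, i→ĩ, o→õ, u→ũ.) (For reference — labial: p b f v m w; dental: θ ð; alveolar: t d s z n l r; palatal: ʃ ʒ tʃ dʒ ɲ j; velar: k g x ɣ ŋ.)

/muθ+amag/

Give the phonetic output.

[mũθ+amãg]

Rule 1: /u/ after nasal /m/ → [ũ]
Rule 1: /a/ after nasal /m/ → [ã]
After rule 1: mũθ+amãg
Rule 2: no segment meets the rule's conditions; no change.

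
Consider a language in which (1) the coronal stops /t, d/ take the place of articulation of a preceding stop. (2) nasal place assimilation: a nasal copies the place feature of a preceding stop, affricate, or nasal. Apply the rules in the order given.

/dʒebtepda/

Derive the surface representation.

Rule 1: /t/ after /b/ (labial) → [p]
Rule 1: /d/ after /p/ (labial) → [b]
After rule 1: dʒebpepba
Rule 2: no segment meets the rule's conditions; no change.

[dʒebpepba]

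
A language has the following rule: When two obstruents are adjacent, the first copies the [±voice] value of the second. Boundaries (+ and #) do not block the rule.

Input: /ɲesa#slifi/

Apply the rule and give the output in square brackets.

[ɲesa#slifi]

no segment meets the rule's conditions; no change.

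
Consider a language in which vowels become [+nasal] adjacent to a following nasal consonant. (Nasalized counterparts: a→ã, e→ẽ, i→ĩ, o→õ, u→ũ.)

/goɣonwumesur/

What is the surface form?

[goɣõnwũmesur]

/o/ before nasal /n/ → [õ]
/u/ before nasal /m/ → [ũ]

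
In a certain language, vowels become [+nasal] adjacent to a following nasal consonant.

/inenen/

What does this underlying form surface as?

/i/ before nasal /n/ → [ĩ]
/e/ before nasal /n/ → [ẽ]
/e/ before nasal /n/ → [ẽ]

[ĩnẽnẽn]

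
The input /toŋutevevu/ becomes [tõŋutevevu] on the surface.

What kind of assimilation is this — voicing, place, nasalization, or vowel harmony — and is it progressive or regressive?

nasalization, regressive

/o/→[õ].
Each target copies a feature from the following segment, so the direction is regressive.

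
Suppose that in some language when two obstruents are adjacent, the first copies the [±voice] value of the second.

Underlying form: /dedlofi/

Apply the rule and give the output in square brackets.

no segment meets the rule's conditions; no change.

[dedlofi]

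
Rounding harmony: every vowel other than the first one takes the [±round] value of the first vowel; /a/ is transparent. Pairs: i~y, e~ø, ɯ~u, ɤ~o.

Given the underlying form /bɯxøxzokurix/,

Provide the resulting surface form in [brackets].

[bɯxexzɤkɯrix]

/ø/ harmonizes with /ɯ/ ([-round]) → [e]
/o/ harmonizes with /ɯ/ ([-round]) → [ɤ]
/u/ harmonizes with /ɯ/ ([-round]) → [ɯ]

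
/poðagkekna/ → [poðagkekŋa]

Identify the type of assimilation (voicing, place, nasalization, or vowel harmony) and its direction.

place assimilation, progressive

/n/→[ŋ].
Each target copies a feature from the preceding segment, so the direction is progressive.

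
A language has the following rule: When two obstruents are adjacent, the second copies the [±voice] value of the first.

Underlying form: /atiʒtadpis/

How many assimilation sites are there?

/t/ after /ʒ/ (voiced) → [d]
/p/ after /d/ (voiced) → [b]
2 segments change.

2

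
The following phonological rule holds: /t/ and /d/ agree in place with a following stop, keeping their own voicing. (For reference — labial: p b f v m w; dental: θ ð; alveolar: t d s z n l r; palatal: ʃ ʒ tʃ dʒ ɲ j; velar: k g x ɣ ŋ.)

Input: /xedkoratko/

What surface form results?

/d/ before /k/ (velar) → [g]
/t/ before /k/ (velar) → [k]

[xegkorakko]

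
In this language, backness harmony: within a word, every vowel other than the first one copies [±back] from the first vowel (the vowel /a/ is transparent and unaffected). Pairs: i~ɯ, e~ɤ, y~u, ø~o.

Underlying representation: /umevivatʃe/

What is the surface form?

[umɤvɯvatʃɤ]

/e/ harmonizes with /u/ ([+back]) → [ɤ]
/i/ harmonizes with /u/ ([+back]) → [ɯ]
/e/ harmonizes with /u/ ([+back]) → [ɤ]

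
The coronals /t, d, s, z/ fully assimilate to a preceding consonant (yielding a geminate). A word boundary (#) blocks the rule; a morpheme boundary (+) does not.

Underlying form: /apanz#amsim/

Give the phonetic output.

/z/ after /n/ → [n] (total assimilation)
/s/ after /m/ → [m] (total assimilation)

[apann#ammim]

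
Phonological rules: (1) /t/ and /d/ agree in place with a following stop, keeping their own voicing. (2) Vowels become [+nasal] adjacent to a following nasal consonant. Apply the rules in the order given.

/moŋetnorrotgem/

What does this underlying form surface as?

[mõŋetnorrokgẽm]

Rule 1: /t/ before /g/ (velar) → [k]
After rule 1: moŋetnorrokgem
Rule 2: /o/ before nasal /ŋ/ → [õ]
Rule 2: /e/ before nasal /m/ → [ẽ]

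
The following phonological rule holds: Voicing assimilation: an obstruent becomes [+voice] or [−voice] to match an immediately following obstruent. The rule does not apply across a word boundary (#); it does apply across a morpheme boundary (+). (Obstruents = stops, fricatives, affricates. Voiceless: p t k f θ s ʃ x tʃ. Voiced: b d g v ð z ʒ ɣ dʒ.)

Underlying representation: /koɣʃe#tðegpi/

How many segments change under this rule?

3

/ɣ/ before /ʃ/ (voiceless) → [x]
/t/ before /ð/ (voiced) → [d]
/g/ before /p/ (voiceless) → [k]
3 segments change.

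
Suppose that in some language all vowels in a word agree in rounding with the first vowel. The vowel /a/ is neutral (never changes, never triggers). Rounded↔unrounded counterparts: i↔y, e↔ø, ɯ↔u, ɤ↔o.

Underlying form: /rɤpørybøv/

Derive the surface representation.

/ø/ harmonizes with /ɤ/ ([-round]) → [e]
/y/ harmonizes with /ɤ/ ([-round]) → [i]
/ø/ harmonizes with /ɤ/ ([-round]) → [e]

[rɤperibev]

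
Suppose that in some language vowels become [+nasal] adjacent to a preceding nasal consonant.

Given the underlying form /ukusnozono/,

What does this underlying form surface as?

/o/ after nasal /n/ → [õ]
/o/ after nasal /n/ → [õ]

[ukusnõzonõ]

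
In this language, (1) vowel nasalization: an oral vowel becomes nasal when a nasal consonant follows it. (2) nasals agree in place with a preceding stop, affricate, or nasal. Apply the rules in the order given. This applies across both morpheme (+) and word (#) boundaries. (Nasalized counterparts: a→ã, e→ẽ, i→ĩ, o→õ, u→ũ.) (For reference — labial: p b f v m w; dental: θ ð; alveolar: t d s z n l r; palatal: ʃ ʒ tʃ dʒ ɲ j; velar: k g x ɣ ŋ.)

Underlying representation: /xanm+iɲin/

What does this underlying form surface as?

Rule 1: /a/ before nasal /n/ → [ã]
Rule 1: /i/ before nasal /ɲ/ → [ĩ]
Rule 1: /i/ before nasal /n/ → [ĩ]
After rule 1: xãnm+ĩɲĩn
Rule 2: /m/ after /n/ (alveolar) → [n]

[xãnn+ĩɲĩn]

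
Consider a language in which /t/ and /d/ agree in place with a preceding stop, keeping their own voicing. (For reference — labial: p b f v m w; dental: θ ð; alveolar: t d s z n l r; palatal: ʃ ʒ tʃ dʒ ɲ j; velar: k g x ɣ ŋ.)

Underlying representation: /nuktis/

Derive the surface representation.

[nukkis]

/t/ after /k/ (velar) → [k]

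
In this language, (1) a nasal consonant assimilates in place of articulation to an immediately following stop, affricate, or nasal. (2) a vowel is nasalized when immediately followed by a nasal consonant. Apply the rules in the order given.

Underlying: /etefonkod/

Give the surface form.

[etefõŋkod]

Rule 1: /n/ before /k/ (velar) → [ŋ]
After rule 1: etefoŋkod
Rule 2: /o/ before nasal /ŋ/ → [õ]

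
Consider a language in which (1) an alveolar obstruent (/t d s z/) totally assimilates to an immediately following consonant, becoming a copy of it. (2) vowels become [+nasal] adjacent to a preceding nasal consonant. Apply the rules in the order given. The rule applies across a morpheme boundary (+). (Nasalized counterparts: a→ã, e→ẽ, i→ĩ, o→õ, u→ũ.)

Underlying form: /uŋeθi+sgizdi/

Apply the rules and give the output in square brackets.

[uŋẽθi+ggiddi]

Rule 1: /s/ before /g/ → [g] (total assimilation)
Rule 1: /z/ before /d/ → [d] (total assimilation)
After rule 1: uŋeθi+ggiddi
Rule 2: /e/ after nasal /ŋ/ → [ẽ]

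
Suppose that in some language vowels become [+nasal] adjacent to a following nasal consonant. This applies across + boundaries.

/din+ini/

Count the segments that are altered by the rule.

2

/i/ before nasal /n/ → [ĩ]
/i/ before nasal /n/ → [ĩ]
2 segments change.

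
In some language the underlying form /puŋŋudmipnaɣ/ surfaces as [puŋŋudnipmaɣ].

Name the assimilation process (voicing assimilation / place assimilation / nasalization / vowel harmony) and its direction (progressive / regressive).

/m/→[n] /n/→[m].
Each target copies a feature from the preceding segment, so the direction is progressive.

place assimilation, progressive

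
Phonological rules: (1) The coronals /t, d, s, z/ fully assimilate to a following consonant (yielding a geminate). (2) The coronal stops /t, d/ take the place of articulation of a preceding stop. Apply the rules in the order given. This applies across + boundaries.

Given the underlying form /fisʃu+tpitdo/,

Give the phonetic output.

Rule 1: /s/ before /ʃ/ → [ʃ] (total assimilation)
Rule 1: /t/ before /p/ → [p] (total assimilation)
Rule 1: /t/ before /d/ → [d] (total assimilation)
After rule 1: fiʃʃu+ppiddo
Rule 2: no segment meets the rule's conditions; no change.

[fiʃʃu+ppiddo]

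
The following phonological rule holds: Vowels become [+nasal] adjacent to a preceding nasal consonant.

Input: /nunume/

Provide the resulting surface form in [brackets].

[nũnũmẽ]

/u/ after nasal /n/ → [ũ]
/u/ after nasal /n/ → [ũ]
/e/ after nasal /m/ → [ẽ]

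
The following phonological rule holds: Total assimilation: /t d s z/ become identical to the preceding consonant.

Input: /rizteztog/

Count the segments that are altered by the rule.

/t/ after /z/ → [z] (total assimilation)
/t/ after /z/ → [z] (total assimilation)
2 segments change.

2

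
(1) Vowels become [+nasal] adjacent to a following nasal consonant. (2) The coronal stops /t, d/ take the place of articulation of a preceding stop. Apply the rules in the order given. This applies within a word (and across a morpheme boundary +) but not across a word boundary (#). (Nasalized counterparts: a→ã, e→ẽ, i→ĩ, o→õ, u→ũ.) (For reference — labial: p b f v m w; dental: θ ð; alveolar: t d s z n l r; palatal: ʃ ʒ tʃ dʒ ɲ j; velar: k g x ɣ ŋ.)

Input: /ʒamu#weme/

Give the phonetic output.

Rule 1: /a/ before nasal /m/ → [ã]
Rule 1: /e/ before nasal /m/ → [ẽ]
After rule 1: ʒãmu#wẽme
Rule 2: no segment meets the rule's conditions; no change.

[ʒãmu#wẽme]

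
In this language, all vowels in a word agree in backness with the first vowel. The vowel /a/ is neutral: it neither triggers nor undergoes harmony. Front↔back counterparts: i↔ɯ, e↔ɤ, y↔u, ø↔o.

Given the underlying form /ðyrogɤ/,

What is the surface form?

[ðyrøge]

/o/ harmonizes with /y/ ([-back]) → [ø]
/ɤ/ harmonizes with /y/ ([-back]) → [e]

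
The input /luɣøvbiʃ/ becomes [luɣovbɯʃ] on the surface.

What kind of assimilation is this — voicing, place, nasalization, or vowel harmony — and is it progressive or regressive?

vowel harmony, progressive

/ø/→[o] /i/→[ɯ].
Vowels agree with the first vowel, so the harmony is progressive.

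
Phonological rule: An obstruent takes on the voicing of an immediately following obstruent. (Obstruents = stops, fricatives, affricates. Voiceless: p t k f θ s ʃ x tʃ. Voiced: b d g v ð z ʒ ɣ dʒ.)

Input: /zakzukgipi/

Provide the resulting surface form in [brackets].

[zagzuggipi]

/k/ before /z/ (voiced) → [g]
/k/ before /g/ (voiced) → [g]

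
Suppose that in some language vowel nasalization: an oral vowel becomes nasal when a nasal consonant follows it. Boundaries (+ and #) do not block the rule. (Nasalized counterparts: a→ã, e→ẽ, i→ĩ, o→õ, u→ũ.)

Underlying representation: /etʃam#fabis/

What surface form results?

[etʃãm#fabis]

/a/ before nasal /m/ → [ã]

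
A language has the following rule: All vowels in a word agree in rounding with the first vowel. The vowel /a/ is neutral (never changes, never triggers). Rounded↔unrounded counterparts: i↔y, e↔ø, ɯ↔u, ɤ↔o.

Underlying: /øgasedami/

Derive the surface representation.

[øgasødamy]

/e/ harmonizes with /ø/ ([+round]) → [ø]
/i/ harmonizes with /ø/ ([+round]) → [y]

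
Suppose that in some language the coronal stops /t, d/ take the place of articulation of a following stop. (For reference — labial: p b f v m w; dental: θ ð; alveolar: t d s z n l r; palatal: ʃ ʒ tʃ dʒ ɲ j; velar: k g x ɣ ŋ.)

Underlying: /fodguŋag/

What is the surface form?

[fogguŋag]

/d/ before /g/ (velar) → [g]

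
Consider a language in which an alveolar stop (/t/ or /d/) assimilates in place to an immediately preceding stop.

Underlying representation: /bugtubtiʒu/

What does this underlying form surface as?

[bugkubpiʒu]

/t/ after /g/ (velar) → [k]
/t/ after /b/ (labial) → [p]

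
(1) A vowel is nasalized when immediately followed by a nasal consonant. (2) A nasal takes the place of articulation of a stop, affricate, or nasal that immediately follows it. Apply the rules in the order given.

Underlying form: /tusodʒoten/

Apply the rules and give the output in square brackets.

Rule 1: /e/ before nasal /n/ → [ẽ]
After rule 1: tusodʒotẽn
Rule 2: no segment meets the rule's conditions; no change.

[tusodʒotẽn]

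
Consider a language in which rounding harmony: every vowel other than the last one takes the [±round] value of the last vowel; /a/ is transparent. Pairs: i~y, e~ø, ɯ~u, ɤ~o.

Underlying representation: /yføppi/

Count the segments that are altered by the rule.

/y/ harmonizes with /i/ ([-round]) → [i]
/ø/ harmonizes with /i/ ([-round]) → [e]
2 segments change.

2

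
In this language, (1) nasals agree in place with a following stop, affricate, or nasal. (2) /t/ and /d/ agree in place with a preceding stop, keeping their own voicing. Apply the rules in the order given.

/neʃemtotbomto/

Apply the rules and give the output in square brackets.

[neʃentotbonto]

Rule 1: /m/ before /t/ (alveolar) → [n]
Rule 1: /m/ before /t/ (alveolar) → [n]
After rule 1: neʃentotbonto
Rule 2: no segment meets the rule's conditions; no change.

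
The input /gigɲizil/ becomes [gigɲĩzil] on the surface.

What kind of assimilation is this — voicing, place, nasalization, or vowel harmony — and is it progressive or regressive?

/i/→[ĩ].
Each target copies a feature from the preceding segment, so the direction is progressive.

nasalization, progressive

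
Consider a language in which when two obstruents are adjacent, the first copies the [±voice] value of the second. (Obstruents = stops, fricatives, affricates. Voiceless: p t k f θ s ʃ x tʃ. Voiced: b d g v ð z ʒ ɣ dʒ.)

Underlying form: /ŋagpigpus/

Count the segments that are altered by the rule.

2

/g/ before /p/ (voiceless) → [k]
/g/ before /p/ (voiceless) → [k]
2 segments change.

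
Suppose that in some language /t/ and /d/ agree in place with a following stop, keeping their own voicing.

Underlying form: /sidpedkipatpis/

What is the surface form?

/d/ before /p/ (labial) → [b]
/d/ before /k/ (velar) → [g]
/t/ before /p/ (labial) → [p]

[sibpegkipappis]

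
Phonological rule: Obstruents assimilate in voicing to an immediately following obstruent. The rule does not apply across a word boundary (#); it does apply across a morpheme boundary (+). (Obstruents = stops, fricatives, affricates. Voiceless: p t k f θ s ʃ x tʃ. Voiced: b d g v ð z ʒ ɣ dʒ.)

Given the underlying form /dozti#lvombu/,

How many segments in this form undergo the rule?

1

/z/ before /t/ (voiceless) → [s]
1 segment changes.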